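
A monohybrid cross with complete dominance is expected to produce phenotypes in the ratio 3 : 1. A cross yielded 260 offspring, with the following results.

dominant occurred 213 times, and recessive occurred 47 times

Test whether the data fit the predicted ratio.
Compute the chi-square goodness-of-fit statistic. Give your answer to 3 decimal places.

6.646

Ratio total = 4. Expected counts: 260×3/4 = 195, 260×1/4 = 65.
cat            O        E   (O−E)²/E
dominant     213      195     1.6615
recessive     47       65     4.9846
Sum = 6.646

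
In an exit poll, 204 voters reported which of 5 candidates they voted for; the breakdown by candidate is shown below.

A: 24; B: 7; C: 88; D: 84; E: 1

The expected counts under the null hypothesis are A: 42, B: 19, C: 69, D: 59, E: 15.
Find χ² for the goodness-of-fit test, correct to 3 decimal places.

cat         O        E   (O−E)²/E
A          24       42     7.7143
B           7       19     7.5789
C          88       69     5.2319
D          84       59    10.5932
E           1       15    13.0667
Sum = 44.185

44.185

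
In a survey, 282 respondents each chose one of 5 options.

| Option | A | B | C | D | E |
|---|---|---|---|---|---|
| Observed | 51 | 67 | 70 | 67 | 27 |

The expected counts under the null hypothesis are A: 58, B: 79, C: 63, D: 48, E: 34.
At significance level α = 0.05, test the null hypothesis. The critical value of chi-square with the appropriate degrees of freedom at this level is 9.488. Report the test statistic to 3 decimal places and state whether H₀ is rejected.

12.407; reject

A: (51 − 58)²/58 = 49/58 = 0.8448
B: (67 − 79)²/79 = 144/79 = 1.8228
C: (70 − 63)²/63 = 49/63 = 0.7778
D: (67 − 48)²/48 = 361/48 = 7.5208
E: (27 − 34)²/34 = 49/34 = 1.4412
Sum = 12.407
df = 4. Since 12.407 > 9.488, we reject H₀.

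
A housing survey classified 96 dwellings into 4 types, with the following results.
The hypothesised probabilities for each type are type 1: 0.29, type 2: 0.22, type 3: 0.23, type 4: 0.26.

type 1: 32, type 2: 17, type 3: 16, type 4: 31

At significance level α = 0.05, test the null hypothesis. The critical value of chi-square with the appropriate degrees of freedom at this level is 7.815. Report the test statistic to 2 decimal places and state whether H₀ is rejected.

4.56; do not reject

Expected counts E_i = n·p_i: 96×0.29 = 27.84, 96×0.22 = 21.12, 96×0.23 = 22.08, 96×0.26 = 24.96.
cat         O        E   (O−E)²/E
type 1     32    27.84      0.622
type 2     17    21.12      0.804
type 3     16    22.08      1.674
type 4     31    24.96      1.462
Sum = 4.56
df = 3. Since 4.56 < 7.815, we do not reject H₀.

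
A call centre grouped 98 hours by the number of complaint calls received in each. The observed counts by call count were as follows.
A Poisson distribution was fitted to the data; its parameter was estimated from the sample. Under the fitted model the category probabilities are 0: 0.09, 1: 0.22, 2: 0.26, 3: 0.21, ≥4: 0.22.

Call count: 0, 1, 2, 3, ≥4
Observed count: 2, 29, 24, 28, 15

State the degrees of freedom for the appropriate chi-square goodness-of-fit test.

There are k = 5 categories and 1 parameter estimated from the data, so df = 5 − 1 − 1 = 3.

3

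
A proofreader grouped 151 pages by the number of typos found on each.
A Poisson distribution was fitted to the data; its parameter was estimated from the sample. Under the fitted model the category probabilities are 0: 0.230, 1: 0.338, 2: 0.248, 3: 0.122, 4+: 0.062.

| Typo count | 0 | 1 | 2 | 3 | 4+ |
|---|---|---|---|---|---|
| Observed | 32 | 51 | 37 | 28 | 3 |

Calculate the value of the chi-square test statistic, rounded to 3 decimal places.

9.523

Expected counts E_i = n·p_i: 151×0.230 = 34.73, 151×0.338 = 51.038, 151×0.248 = 37.448, 151×0.122 = 18.422, 151×0.062 = 9.362.
cat         O        E   (O−E)²/E
0          32    34.73     0.2146
1          51   51.038     0.0000
2          37   37.448     0.0054
3          28   18.422     4.9798
4+          3    9.362     4.3233
Sum = 9.523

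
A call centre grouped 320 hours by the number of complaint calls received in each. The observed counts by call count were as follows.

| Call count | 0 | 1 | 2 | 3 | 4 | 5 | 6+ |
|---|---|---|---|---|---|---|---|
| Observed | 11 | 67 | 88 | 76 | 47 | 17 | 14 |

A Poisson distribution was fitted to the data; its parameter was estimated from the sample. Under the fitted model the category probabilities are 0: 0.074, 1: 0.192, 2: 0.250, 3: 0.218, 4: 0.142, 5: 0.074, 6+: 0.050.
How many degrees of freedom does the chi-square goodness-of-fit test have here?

There are k = 7 categories and 1 parameter estimated from the data, so df = 7 − 1 − 1 = 5.

5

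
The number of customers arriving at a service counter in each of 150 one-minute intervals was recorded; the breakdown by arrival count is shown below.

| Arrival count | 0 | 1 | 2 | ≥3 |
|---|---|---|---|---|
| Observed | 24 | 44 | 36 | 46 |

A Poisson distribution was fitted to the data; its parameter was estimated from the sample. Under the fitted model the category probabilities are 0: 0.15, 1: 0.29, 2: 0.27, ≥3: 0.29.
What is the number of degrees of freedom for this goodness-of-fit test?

There are k = 4 categories and 1 parameter estimated from the data, so df = 4 − 1 − 1 = 2.

2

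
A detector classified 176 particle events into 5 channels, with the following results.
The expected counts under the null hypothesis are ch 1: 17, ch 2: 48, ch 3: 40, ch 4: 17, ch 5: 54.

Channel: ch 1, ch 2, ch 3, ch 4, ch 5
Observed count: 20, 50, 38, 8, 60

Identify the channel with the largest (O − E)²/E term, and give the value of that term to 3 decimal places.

ch 4, 4.765

χ² = (20−17)²/17 + (50−48)²/48 + (38−40)²/40 + (8−17)²/17 + (60−54)²/54
   = 0.5294 + 0.0833 + 0.1000 + 4.7647 + 0.6667
The largest term is for ch 4: 4.765.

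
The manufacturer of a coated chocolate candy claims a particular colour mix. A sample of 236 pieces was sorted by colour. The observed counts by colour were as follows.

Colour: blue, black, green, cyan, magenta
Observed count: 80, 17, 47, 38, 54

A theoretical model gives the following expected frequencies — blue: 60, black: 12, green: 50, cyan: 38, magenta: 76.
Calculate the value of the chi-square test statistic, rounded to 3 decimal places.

cat          O        E   (O−E)²/E
blue        80       60     6.6667
black       17       12     2.0833
green       47       50     0.1800
cyan        38       38     0.0000
magenta     54       76     6.3684
Sum = 15.298

15.298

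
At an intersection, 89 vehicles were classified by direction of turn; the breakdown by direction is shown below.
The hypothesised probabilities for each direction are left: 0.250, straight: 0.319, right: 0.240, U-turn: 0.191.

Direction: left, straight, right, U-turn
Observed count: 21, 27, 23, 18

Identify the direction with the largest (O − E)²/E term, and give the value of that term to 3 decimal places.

Expected counts E_i = n·p_i: 89×0.250 = 22.25, 89×0.319 = 28.391, 89×0.240 = 21.36, 89×0.191 = 16.999.
χ² = (21−22.25)²/22.25 + (27−28.391)²/28.391 + (23−21.36)²/21.36 + (18−16.999)²/16.999
   = 0.0702 + 0.0682 + 0.1259 + 0.0589
The largest term is for right: 0.126.

right, 0.126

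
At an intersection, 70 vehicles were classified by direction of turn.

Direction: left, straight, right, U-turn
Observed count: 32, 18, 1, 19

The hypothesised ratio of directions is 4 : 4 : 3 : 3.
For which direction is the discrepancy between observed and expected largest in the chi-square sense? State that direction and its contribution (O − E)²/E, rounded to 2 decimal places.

Ratio total = 14. Expected counts: 70×4/14 = 20, 70×4/14 = 20, 70×3/14 = 15, 70×3/14 = 15.
cat           O        E   (O−E)²/E
left         32       20      7.200
straight     18       20      0.200
right         1       15     13.067
U-turn       19       15      1.067
The largest term is for right: 13.07.

right, 13.07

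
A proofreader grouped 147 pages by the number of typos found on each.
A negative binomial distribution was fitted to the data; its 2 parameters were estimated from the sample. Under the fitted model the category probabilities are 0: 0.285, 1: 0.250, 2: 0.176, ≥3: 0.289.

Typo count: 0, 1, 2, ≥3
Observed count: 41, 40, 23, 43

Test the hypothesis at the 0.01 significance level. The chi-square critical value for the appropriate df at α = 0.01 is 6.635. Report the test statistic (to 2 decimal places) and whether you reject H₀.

Expected counts E_i = n·p_i: 147×0.285 = 41.895, 147×0.250 = 36.75, 147×0.176 = 25.872, 147×0.289 = 42.483.
χ² = (41−41.895)²/41.895 + (40−36.75)²/36.75 + (23−25.872)²/25.872 + (43−42.483)²/42.483
   = 0.019 + 0.287 + 0.319 + 0.006
Sum = 0.63
df = 1. Since 0.63 < 6.635, we do not reject H₀.

0.63; do not reject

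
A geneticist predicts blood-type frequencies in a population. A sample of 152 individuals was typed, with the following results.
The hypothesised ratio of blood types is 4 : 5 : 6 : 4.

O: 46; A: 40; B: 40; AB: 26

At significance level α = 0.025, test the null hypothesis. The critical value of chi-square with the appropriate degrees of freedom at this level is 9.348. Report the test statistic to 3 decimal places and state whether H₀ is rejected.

8.583; do not reject

Ratio total = 19. Expected counts: 152×4/19 = 32, 152×5/19 = 40, 152×6/19 = 48, 152×4/19 = 32.
χ² = (46−32)²/32 + (40−40)²/40 + (40−48)²/48 + (26−32)²/32
   = 6.1250 + 0.0000 + 1.3333 + 1.1250
Sum = 8.583
df = 3. Since 8.583 < 9.348, we do not reject H₀.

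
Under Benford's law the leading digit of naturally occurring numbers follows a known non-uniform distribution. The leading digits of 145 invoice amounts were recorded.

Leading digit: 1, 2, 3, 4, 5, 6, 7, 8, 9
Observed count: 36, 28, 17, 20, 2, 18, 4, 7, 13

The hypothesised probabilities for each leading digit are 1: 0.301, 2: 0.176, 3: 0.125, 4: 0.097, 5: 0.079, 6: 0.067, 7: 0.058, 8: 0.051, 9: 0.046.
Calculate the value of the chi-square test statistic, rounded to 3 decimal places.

Expected counts E_i = n·p_i: 145×0.301 = 43.645, 145×0.176 = 25.52, 145×0.125 = 18.125, 145×0.097 = 14.065, 145×0.079 = 11.455, 145×0.067 = 9.715, 145×0.058 = 8.41, 145×0.051 = 7.395, 145×0.046 = 6.67.
cat         O        E   (O−E)²/E
1          36   43.645     1.3391
2          28    25.52     0.2410
3          17   18.125     0.0698
4          20   14.065     2.5044
5           2   11.455     7.8042
6          18    9.715     7.0655
7           4     8.41     2.3125
8           7    7.395     0.0211
9          13     6.67     6.0073
Sum = 27.365

27.365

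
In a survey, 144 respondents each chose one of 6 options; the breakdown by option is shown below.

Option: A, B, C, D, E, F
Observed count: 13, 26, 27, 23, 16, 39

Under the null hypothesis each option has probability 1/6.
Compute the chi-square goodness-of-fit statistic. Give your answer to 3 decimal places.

Expected count for each of the 6 categories: 144/6 = 24.
cat         O        E   (O−E)²/E
A          13       24     5.0417
B          26       24     0.1667
C          27       24     0.3750
D          23       24     0.0417
E          16       24     2.6667
F          39       24     9.3750
Sum = 17.667

17.667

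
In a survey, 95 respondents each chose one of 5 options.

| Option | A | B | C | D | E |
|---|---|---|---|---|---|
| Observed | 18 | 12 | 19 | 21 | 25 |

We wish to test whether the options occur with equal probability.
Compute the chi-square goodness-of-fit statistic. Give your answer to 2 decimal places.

4.74

Under H₀ each category has probability 1/5, so each expected count is 95/5 = 19.
A: (18 − 19)²/19 = 1/19 = 0.053
B: (12 − 19)²/19 = 49/19 = 2.579
C: (19 − 19)²/19 = 0/19 = 0.000
D: (21 − 19)²/19 = 4/19 = 0.211
E: (25 − 19)²/19 = 36/19 = 1.895
Sum = 4.74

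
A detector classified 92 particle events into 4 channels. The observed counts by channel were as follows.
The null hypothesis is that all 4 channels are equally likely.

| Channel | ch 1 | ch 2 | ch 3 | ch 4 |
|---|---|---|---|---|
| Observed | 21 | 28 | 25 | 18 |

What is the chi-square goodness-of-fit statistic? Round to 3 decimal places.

2.522

Under H₀ each category has probability 1/4, so each expected count is 92/4 = 23.
cat         O        E   (O−E)²/E
ch 1       21       23     0.1739
ch 2       28       23     1.0870
ch 3       25       23     0.1739
ch 4       18       23     1.0870
Sum = 2.522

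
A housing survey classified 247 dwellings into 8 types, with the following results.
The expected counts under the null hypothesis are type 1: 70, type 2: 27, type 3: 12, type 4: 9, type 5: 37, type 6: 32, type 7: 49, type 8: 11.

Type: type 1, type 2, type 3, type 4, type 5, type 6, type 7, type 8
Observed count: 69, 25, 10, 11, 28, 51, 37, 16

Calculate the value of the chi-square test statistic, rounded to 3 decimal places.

19.622

χ² = (69−70)²/70 + (25−27)²/27 + (10−12)²/12 + (11−9)²/9 + (28−37)²/37 + (51−32)²/32 + (37−49)²/49 + (16−11)²/11
   = 0.0143 + 0.1481 + 0.3333 + 0.4444 + 2.1892 + 11.2813 + 2.9388 + 2.2727
Sum = 19.622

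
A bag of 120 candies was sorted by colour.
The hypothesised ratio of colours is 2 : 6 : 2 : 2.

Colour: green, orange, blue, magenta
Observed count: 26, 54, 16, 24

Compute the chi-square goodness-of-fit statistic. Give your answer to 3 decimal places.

4.000

Ratio total = 12. Expected counts: 120×2/12 = 20, 120×6/12 = 60, 120×2/12 = 20, 120×2/12 = 20.
χ² = (26−20)²/20 + (54−60)²/60 + (16−20)²/20 + (24−20)²/20
   = 1.8000 + 0.6000 + 0.8000 + 0.8000
Sum = 4.000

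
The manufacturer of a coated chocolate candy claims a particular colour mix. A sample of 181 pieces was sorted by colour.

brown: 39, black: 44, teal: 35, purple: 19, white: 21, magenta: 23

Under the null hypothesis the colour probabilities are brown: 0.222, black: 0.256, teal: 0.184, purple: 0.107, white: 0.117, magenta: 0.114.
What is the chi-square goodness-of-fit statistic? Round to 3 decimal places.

0.519

Expected counts E_i = n·p_i: 181×0.222 = 40.182, 181×0.256 = 46.336, 181×0.184 = 33.304, 181×0.107 = 19.367, 181×0.117 = 21.177, 181×0.114 = 20.634.
brown: (39 − 40.182)²/40.182 = 1.397124/40.182 = 0.0348
black: (44 − 46.336)²/46.336 = 5.456896/46.336 = 0.1178
teal: (35 − 33.304)²/33.304 = 2.876416/33.304 = 0.0864
purple: (19 − 19.367)²/19.367 = 0.134689/19.367 = 0.0070
white: (21 − 21.177)²/21.177 = 0.031329/21.177 = 0.0015
magenta: (23 − 20.634)²/20.634 = 5.597956/20.634 = 0.2713
Sum = 0.519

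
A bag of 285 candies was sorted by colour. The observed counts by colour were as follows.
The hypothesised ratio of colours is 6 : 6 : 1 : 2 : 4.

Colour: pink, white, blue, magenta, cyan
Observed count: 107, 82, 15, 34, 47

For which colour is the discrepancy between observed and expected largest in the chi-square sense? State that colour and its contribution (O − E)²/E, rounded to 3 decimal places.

Ratio total = 19. Expected counts: 285×6/19 = 90, 285×6/19 = 90, 285×1/19 = 15, 285×2/19 = 30, 285×4/19 = 60.
cat          O        E   (O−E)²/E
pink       107       90     3.2111
white       82       90     0.7111
blue        15       15     0.0000
magenta     34       30     0.5333
cyan        47       60     2.8167
The largest term is for pink: 3.211.

pink, 3.211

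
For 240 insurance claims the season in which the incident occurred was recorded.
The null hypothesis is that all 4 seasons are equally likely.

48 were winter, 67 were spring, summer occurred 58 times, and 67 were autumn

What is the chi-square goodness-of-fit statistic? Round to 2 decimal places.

4.10

Expected count for each of the 4 categories: 240/4 = 60.
χ² = (48−60)²/60 + (67−60)²/60 + (58−60)²/60 + (67−60)²/60
   = 2.400 + 0.817 + 0.067 + 0.817
Sum = 4.10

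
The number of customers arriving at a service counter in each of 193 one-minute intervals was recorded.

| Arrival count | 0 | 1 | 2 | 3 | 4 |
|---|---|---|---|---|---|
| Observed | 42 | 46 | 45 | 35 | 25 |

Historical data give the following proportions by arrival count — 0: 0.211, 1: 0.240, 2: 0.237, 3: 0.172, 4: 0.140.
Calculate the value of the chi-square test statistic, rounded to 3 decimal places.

0.303

Expected counts E_i = n·p_i: 193×0.211 = 40.723, 193×0.240 = 46.32, 193×0.237 = 45.741, 193×0.172 = 33.196, 193×0.140 = 27.02.
cat         O        E   (O−E)²/E
0          42   40.723     0.0400
1          46    46.32     0.0022
2          45   45.741     0.0120
3          35   33.196     0.0980
4          25    27.02     0.1510
Sum = 0.303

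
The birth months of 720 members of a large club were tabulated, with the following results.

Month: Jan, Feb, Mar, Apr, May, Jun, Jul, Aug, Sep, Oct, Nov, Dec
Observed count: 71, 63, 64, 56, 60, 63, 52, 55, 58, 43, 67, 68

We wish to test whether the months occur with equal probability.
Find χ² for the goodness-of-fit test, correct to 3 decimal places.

11.100

Under H₀ each category has probability 1/12, so each expected count is 720/12 = 60.
χ² = (71−60)²/60 + (63−60)²/60 + (64−60)²/60 + (56−60)²/60 + (60−60)²/60 + (63−60)²/60 + (52−60)²/60 + (55−60)²/60 + (58−60)²/60 + (43−60)²/60 + (67−60)²/60 + (68−60)²/60
   = 2.0167 + 0.1500 + 0.2667 + 0.2667 + 0.0000 + 0.1500 + 1.0667 + 0.4167 + 0.0667 + 4.8167 + 0.8167 + 1.0667
Sum = 11.100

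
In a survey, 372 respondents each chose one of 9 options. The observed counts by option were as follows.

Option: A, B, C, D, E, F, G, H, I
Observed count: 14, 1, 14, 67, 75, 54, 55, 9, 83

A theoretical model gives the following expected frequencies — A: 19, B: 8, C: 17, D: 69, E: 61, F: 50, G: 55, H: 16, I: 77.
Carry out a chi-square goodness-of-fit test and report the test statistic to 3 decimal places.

15.091

A: (14 − 19)²/19 = 25/19 = 1.3158
B: (1 − 8)²/8 = 49/8 = 6.1250
C: (14 − 17)²/17 = 9/17 = 0.5294
D: (67 − 69)²/69 = 4/69 = 0.0580
E: (75 − 61)²/61 = 196/61 = 3.2131
F: (54 − 50)²/50 = 16/50 = 0.3200
G: (55 − 55)²/55 = 0/55 = 0.0000
H: (9 − 16)²/16 = 49/16 = 3.0625
I: (83 − 77)²/77 = 36/77 = 0.4675
Sum = 15.091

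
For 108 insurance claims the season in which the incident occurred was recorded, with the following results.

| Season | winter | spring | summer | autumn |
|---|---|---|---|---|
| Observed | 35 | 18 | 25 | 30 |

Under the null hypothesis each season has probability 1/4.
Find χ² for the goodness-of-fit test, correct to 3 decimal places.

Under H₀ each category has probability 1/4, so each expected count is 108/4 = 27.
cat         O        E   (O−E)²/E
winter     35       27     2.3704
spring     18       27     3.0000
summer     25       27     0.1481
autumn     30       27     0.3333
Sum = 5.852

5.852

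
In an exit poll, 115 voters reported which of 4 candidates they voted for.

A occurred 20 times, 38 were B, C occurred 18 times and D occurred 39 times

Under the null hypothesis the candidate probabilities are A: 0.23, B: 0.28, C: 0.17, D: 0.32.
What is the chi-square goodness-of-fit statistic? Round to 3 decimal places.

2.872

Expected counts E_i = n·p_i: 115×0.23 = 26.45, 115×0.28 = 32.2, 115×0.17 = 19.55, 115×0.32 = 36.8.
A: (20 − 26.45)²/26.45 = 41.6025/26.45 = 1.5729
B: (38 − 32.2)²/32.2 = 33.64/32.2 = 1.0447
C: (18 − 19.55)²/19.55 = 2.4025/19.55 = 0.1229
D: (39 − 36.8)²/36.8 = 4.84/36.8 = 0.1315
Sum = 2.872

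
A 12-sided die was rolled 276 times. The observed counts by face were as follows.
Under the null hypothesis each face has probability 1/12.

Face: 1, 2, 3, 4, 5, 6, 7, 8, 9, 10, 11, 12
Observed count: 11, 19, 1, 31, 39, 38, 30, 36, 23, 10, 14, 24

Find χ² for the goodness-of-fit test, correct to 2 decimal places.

Expected count for each of the 12 categories: 276/12 = 23.
cat         O        E   (O−E)²/E
1          11       23      6.261
2          19       23      0.696
3           1       23     21.043
4          31       23      2.783
5          39       23     11.130
6          38       23      9.783
7          30       23      2.130
8          36       23      7.348
9          23       23      0.000
10         10       23      7.348
11         14       23      3.522
12         24       23      0.043
Sum = 72.09

72.09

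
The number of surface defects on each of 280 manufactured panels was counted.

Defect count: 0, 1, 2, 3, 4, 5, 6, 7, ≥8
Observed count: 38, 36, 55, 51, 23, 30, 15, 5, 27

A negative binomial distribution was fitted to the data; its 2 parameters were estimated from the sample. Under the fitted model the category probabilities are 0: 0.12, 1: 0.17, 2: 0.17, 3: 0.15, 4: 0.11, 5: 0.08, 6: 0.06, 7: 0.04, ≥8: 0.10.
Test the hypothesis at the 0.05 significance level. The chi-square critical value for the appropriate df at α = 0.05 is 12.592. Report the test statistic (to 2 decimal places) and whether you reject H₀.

Expected counts E_i = n·p_i: 280×0.12 = 33.6, 280×0.17 = 47.6, 280×0.17 = 47.6, 280×0.15 = 42, 280×0.11 = 30.8, 280×0.08 = 22.4, 280×0.06 = 16.8, 280×0.04 = 11.2, 280×0.10 = 28.
χ² = (38−33.6)²/33.6 + (36−47.6)²/47.6 + (55−47.6)²/47.6 + (51−42)²/42 + (23−30.8)²/30.8 + (30−22.4)²/22.4 + (15−16.8)²/16.8 + (5−11.2)²/11.2 + (27−28)²/28
   = 0.576 + 2.827 + 1.150 + 1.929 + 1.975 + 2.579 + 0.193 + 3.432 + 0.036
Sum = 14.70
df = 6. Since 14.70 > 12.592, we reject H₀.

14.70; reject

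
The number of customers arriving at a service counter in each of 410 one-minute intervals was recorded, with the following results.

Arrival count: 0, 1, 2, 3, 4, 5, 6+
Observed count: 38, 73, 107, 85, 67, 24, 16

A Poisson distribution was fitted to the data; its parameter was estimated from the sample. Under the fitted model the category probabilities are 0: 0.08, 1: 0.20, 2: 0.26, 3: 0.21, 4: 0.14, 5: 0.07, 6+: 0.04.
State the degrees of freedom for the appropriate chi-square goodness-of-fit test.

There are k = 7 categories and 1 parameter estimated from the data, so df = 7 − 1 − 1 = 5.

5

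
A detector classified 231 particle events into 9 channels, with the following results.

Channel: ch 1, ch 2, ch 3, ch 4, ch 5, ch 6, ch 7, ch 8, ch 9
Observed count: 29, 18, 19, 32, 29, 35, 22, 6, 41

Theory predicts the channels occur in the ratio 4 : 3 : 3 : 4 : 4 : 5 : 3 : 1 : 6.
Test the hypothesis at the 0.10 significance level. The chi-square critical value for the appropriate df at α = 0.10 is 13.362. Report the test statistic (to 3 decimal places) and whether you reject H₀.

1.476; do not reject

Ratio total = 33. Expected counts: 231×4/33 = 28, 231×3/33 = 21, 231×3/33 = 21, 231×4/33 = 28, 231×4/33 = 28, 231×5/33 = 35, 231×3/33 = 21, 231×1/33 = 7, 231×6/33 = 42.
χ² = (29−28)²/28 + (18−21)²/21 + (19−21)²/21 + (32−28)²/28 + (29−28)²/28 + (35−35)²/35 + (22−21)²/21 + (6−7)²/7 + (41−42)²/42
   = 0.0357 + 0.4286 + 0.1905 + 0.5714 + 0.0357 + 0.0000 + 0.0476 + 0.1429 + 0.0238
Sum = 1.476
df = 8. Since 1.476 < 13.362, we do not reject H₀.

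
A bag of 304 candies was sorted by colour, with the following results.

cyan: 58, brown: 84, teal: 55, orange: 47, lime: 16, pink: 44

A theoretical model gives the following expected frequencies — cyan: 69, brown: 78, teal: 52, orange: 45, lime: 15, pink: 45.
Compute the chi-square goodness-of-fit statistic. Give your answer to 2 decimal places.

χ² = (58−69)²/69 + (84−78)²/78 + (55−52)²/52 + (47−45)²/45 + (16−15)²/15 + (44−45)²/45
   = 1.754 + 0.462 + 0.173 + 0.089 + 0.067 + 0.022
Sum = 2.57

2.57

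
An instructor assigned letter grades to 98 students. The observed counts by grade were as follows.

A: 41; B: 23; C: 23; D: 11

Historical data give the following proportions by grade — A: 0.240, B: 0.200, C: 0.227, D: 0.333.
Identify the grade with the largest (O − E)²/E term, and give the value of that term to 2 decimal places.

D, 14.34

Expected counts E_i = n·p_i: 98×0.240 = 23.52, 98×0.200 = 19.6, 98×0.227 = 22.246, 98×0.333 = 32.634.
cat         O        E   (O−E)²/E
A          41    23.52     12.991
B          23     19.6      0.590
C          23   22.246      0.026
D          11   32.634     14.342
The largest term is for D: 14.34.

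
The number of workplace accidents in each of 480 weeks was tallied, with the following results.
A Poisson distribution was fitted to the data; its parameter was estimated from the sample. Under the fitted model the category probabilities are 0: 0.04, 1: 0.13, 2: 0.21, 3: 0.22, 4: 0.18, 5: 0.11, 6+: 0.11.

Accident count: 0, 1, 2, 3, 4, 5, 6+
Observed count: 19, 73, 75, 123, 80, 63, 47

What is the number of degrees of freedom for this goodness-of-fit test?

There are k = 7 categories and 1 parameter estimated from the data, so df = 7 − 1 − 1 = 5.

5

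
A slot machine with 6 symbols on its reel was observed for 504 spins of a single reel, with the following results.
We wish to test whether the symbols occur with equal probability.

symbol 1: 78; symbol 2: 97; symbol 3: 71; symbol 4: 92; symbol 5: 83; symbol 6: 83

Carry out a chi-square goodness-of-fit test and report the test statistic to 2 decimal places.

Under H₀ each category has probability 1/6, so each expected count is 504/6 = 84.
cat           O        E   (O−E)²/E
symbol 1     78       84      0.429
symbol 2     97       84      2.012
symbol 3     71       84      2.012
symbol 4     92       84      0.762
symbol 5     83       84      0.012
symbol 6     83       84      0.012
Sum = 5.24

5.24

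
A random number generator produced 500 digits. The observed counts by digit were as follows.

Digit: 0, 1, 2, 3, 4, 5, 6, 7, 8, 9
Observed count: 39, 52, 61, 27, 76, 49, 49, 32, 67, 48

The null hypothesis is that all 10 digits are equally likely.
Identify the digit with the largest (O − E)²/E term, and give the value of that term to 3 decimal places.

Expected count for each of the 10 categories: 500/10 = 50.
cat         O        E   (O−E)²/E
0          39       50     2.4200
1          52       50     0.0800
2          61       50     2.4200
3          27       50    10.5800
4          76       50    13.5200
5          49       50     0.0200
6          49       50     0.0200
7          32       50     6.4800
8          67       50     5.7800
9          48       50     0.0800
The largest term is for 4: 13.520.

4, 13.520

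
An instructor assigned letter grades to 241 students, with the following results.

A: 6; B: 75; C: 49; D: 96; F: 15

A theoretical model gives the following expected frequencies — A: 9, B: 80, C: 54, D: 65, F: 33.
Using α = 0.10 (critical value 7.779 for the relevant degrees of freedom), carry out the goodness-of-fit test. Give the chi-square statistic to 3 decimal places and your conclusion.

26.378; reject

cat         O        E   (O−E)²/E
A           6        9     1.0000
B          75       80     0.3125
C          49       54     0.4630
D          96       65    14.7846
F          15       33     9.8182
Sum = 26.378
df = 4. Since 26.378 > 7.779, we reject H₀.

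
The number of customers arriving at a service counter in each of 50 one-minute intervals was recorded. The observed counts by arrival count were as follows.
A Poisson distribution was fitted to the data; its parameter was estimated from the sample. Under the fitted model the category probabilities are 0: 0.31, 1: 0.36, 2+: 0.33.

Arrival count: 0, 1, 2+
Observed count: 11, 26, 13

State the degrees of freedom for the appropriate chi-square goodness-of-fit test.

1

There are k = 3 categories and 1 parameter estimated from the data, so df = 3 − 1 − 1 = 1.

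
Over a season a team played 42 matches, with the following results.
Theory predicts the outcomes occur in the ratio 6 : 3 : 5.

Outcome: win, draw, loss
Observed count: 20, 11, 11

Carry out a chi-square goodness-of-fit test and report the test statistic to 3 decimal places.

1.733

Ratio total = 14. Expected counts: 42×6/14 = 18, 42×3/14 = 9, 42×5/14 = 15.
χ² = (20−18)²/18 + (11−9)²/9 + (11−15)²/15
   = 0.2222 + 0.4444 + 1.0667
Sum = 1.733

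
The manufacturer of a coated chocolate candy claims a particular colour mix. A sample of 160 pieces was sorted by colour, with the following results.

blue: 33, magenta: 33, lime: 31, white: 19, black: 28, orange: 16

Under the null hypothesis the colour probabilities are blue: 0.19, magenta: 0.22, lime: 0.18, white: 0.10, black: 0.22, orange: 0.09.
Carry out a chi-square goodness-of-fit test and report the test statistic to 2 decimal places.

2.74

Expected counts E_i = n·p_i: 160×0.19 = 30.4, 160×0.22 = 35.2, 160×0.18 = 28.8, 160×0.10 = 16, 160×0.22 = 35.2, 160×0.09 = 14.4.
blue: (33 − 30.4)²/30.4 = 6.76/30.4 = 0.222
magenta: (33 − 35.2)²/35.2 = 4.84/35.2 = 0.138
lime: (31 − 28.8)²/28.8 = 4.84/28.8 = 0.168
white: (19 − 16)²/16 = 9/16 = 0.563
black: (28 − 35.2)²/35.2 = 51.84/35.2 = 1.473
orange: (16 − 14.4)²/14.4 = 2.56/14.4 = 0.178
Sum = 2.74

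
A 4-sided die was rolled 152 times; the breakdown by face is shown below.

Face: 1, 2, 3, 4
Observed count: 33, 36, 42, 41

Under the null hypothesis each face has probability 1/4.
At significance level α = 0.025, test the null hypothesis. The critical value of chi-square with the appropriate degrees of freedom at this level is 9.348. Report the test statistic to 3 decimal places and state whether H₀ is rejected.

Under H₀ each category has probability 1/4, so each expected count is 152/4 = 38.
1: (33 − 38)²/38 = 25/38 = 0.6579
2: (36 − 38)²/38 = 4/38 = 0.1053
3: (42 − 38)²/38 = 16/38 = 0.4211
4: (41 − 38)²/38 = 9/38 = 0.2368
Sum = 1.421
df = 3. Since 1.421 < 9.348, we do not reject H₀.

1.421; do not reject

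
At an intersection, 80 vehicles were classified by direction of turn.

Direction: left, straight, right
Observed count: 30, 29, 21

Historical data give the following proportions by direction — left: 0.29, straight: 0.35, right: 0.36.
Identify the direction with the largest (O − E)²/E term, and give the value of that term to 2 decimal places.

right, 2.11

Expected counts E_i = n·p_i: 80×0.29 = 23.2, 80×0.35 = 28, 80×0.36 = 28.8.
cat           O        E   (O−E)²/E
left         30     23.2      1.993
straight     29       28      0.036
right        21     28.8      2.113
The largest term is for right: 2.11.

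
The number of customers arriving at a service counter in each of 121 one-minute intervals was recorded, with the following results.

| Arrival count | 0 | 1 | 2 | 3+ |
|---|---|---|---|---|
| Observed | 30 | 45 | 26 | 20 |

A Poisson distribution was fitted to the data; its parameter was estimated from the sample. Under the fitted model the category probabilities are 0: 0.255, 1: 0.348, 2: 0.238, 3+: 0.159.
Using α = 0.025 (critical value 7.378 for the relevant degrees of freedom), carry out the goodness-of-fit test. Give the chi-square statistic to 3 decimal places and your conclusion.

Expected counts E_i = n·p_i: 121×0.255 = 30.855, 121×0.348 = 42.108, 121×0.238 = 28.798, 121×0.159 = 19.239.
χ² = (30−30.855)²/30.855 + (45−42.108)²/42.108 + (26−28.798)²/28.798 + (20−19.239)²/19.239
   = 0.0237 + 0.1986 + 0.2719 + 0.0301
Sum = 0.524
df = 2. Since 0.524 < 7.378, we do not reject H₀.

0.524; do not reject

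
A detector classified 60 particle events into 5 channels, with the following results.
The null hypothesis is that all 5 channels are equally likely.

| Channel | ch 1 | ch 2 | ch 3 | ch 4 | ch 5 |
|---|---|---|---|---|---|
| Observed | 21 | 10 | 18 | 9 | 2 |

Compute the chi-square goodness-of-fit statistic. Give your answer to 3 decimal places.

Expected count for each of the 5 categories: 60/5 = 12.
cat         O        E   (O−E)²/E
ch 1       21       12     6.7500
ch 2       10       12     0.3333
ch 3       18       12     3.0000
ch 4        9       12     0.7500
ch 5        2       12     8.3333
Sum = 19.167

19.167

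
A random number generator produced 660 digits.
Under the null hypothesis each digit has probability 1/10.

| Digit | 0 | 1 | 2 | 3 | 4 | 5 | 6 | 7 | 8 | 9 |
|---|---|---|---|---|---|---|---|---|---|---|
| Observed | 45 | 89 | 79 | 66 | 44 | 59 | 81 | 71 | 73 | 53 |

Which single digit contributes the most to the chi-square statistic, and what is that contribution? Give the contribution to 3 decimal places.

1, 8.015

Under H₀ each category has probability 1/10, so each expected count is 660/10 = 66.
cat         O        E   (O−E)²/E
0          45       66     6.6818
1          89       66     8.0152
2          79       66     2.5606
3          66       66     0.0000
4          44       66     7.3333
5          59       66     0.7424
6          81       66     3.4091
7          71       66     0.3788
8          73       66     0.7424
9          53       66     2.5606
The largest term is for 1: 8.015.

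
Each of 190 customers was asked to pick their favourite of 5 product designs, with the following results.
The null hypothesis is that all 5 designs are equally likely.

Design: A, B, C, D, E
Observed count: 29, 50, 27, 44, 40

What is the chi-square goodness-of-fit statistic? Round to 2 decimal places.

10.16

Under H₀ each category has probability 1/5, so each expected count is 190/5 = 38.
A: (29 − 38)²/38 = 81/38 = 2.132
B: (50 − 38)²/38 = 144/38 = 3.789
C: (27 − 38)²/38 = 121/38 = 3.184
D: (44 − 38)²/38 = 36/38 = 0.947
E: (40 − 38)²/38 = 4/38 = 0.105
Sum = 10.16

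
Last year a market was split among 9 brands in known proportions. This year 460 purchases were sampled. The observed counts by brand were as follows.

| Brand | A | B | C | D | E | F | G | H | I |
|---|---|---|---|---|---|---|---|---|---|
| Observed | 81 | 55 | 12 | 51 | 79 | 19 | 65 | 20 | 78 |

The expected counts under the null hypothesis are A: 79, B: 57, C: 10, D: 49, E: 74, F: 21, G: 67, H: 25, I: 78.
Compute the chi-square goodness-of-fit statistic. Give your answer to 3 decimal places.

2.190

χ² = (81−79)²/79 + (55−57)²/57 + (12−10)²/10 + (51−49)²/49 + (79−74)²/74 + (19−21)²/21 + (65−67)²/67 + (20−25)²/25 + (78−78)²/78
   = 0.0506 + 0.0702 + 0.4000 + 0.0816 + 0.3378 + 0.1905 + 0.0597 + 1.0000 + 0.0000
Sum = 2.190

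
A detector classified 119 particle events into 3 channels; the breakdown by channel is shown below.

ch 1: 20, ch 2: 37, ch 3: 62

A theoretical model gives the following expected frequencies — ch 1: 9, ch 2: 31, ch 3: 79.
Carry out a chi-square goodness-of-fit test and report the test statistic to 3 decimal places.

18.264

cat         O        E   (O−E)²/E
ch 1       20        9    13.4444
ch 2       37       31     1.1613
ch 3       62       79     3.6582
Sum = 18.264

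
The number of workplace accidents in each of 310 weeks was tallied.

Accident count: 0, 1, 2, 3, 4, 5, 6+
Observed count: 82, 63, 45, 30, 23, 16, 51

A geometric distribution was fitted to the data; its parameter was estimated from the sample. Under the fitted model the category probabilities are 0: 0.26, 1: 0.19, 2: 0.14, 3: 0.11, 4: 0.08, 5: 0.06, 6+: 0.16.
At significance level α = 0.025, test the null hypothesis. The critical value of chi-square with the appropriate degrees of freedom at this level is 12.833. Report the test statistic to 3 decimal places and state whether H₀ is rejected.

Expected counts E_i = n·p_i: 310×0.26 = 80.6, 310×0.19 = 58.9, 310×0.14 = 43.4, 310×0.11 = 34.1, 310×0.08 = 24.8, 310×0.06 = 18.6, 310×0.16 = 49.6.
0: (82 − 80.6)²/80.6 = 1.96/80.6 = 0.0243
1: (63 − 58.9)²/58.9 = 16.81/58.9 = 0.2854
2: (45 − 43.4)²/43.4 = 2.56/43.4 = 0.0590
3: (30 − 34.1)²/34.1 = 16.81/34.1 = 0.4930
4: (23 − 24.8)²/24.8 = 3.24/24.8 = 0.1306
5: (16 − 18.6)²/18.6 = 6.76/18.6 = 0.3634
6+: (51 − 49.6)²/49.6 = 1.96/49.6 = 0.0395
Sum = 1.395
df = 5. Since 1.395 < 12.833, we do not reject H₀.

1.395; do not reject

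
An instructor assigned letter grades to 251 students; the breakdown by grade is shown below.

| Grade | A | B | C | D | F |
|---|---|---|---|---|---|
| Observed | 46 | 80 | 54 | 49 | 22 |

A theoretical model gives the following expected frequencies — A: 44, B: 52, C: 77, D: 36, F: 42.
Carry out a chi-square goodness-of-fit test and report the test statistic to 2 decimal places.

A: (46 − 44)²/44 = 4/44 = 0.091
B: (80 − 52)²/52 = 784/52 = 15.077
C: (54 − 77)²/77 = 529/77 = 6.870
D: (49 − 36)²/36 = 169/36 = 4.694
F: (22 − 42)²/42 = 400/42 = 9.524
Sum = 36.26

36.26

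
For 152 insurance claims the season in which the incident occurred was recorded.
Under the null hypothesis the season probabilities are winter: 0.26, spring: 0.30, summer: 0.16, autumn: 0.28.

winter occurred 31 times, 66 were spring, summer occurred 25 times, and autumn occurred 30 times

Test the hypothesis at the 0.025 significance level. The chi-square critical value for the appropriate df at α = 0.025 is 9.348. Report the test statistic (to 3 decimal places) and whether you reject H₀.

14.689; reject

Expected counts E_i = n·p_i: 152×0.26 = 39.52, 152×0.30 = 45.6, 152×0.16 = 24.32, 152×0.28 = 42.56.
χ² = (31−39.52)²/39.52 + (66−45.6)²/45.6 + (25−24.32)²/24.32 + (30−42.56)²/42.56
   = 1.8368 + 9.1263 + 0.0190 + 3.7066
Sum = 14.689
df = 3. Since 14.689 > 9.348, we reject H₀.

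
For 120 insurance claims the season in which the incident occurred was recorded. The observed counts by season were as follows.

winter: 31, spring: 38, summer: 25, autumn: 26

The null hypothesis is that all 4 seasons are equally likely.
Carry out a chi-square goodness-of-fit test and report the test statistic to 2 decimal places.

3.53

Expected count for each of the 4 categories: 120/4 = 30.
cat         O        E   (O−E)²/E
winter     31       30      0.033
spring     38       30      2.133
summer     25       30      0.833
autumn     26       30      0.533
Sum = 3.53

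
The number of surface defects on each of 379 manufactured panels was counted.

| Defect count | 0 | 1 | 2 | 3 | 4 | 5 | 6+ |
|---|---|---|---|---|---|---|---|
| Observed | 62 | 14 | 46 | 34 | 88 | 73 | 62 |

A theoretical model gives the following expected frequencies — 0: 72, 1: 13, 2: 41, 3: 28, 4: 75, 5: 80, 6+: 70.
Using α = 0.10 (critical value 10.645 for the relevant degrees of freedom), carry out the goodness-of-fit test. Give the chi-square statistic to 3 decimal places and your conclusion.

7.141; do not reject

0: (62 − 72)²/72 = 100/72 = 1.3889
1: (14 − 13)²/13 = 1/13 = 0.0769
2: (46 − 41)²/41 = 25/41 = 0.6098
3: (34 − 28)²/28 = 36/28 = 1.2857
4: (88 − 75)²/75 = 169/75 = 2.2533
5: (73 − 80)²/80 = 49/80 = 0.6125
6+: (62 − 70)²/70 = 64/70 = 0.9143
Sum = 7.141
df = 6. Since 7.141 < 10.645, we do not reject H₀.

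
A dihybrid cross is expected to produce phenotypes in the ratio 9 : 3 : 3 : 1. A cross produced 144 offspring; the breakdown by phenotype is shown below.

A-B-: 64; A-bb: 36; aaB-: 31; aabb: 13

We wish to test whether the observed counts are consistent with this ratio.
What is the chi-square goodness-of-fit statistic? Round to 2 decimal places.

Ratio total = 16. Expected counts: 144×9/16 = 81, 144×3/16 = 27, 144×3/16 = 27, 144×1/16 = 9.
cat         O        E   (O−E)²/E
A-B-       64       81      3.568
A-bb       36       27      3.000
aaB-       31       27      0.593
aabb       13        9      1.778
Sum = 8.94

8.94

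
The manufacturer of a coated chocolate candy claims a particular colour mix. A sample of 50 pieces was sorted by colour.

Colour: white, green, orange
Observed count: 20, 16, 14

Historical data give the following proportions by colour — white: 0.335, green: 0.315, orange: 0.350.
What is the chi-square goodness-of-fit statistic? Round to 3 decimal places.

1.335

Expected counts E_i = n·p_i: 50×0.335 = 16.75, 50×0.315 = 15.75, 50×0.350 = 17.5.
χ² = (20−16.75)²/16.75 + (16−15.75)²/15.75 + (14−17.5)²/17.5
   = 0.6306 + 0.0040 + 0.7000
Sum = 1.335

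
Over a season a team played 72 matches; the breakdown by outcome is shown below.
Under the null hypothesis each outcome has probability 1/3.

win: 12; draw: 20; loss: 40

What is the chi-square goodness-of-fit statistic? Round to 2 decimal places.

Under H₀ each category has probability 1/3, so each expected count is 72/3 = 24.
χ² = (12−24)²/24 + (20−24)²/24 + (40−24)²/24
   = 6.000 + 0.667 + 10.667
Sum = 17.33

17.33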